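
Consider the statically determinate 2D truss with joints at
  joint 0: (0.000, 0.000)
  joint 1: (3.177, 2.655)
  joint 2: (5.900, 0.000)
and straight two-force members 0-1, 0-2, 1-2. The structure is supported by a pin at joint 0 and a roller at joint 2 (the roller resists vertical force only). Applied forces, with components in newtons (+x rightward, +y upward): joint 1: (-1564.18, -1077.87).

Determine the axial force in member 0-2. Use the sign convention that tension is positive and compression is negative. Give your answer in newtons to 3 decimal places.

N=3 nodes, M=3 members, R=3 reactions → 2N=6, M+R=6
member 0 (0-1): L=4.1403, (cx,cy)=(0.7673,0.6413)
member 1 (0-2): L=5.9000, (cx,cy)=(1.0000,0.0000)
member 2 (1-2): L=3.8031, (cx,cy)=(0.7160,-0.6981)
solve A·x = −loads:
  F[0-1] = -1873.4349 N (compression)
  F[0-2] = -126.6379 N (compression)
  F[1-2] = +176.8709 N (tension)
  Rx@0 = +1564.1800 N
  Ry@0 = +1201.3454 N
  Ry@2 = -123.4754 N

-126.638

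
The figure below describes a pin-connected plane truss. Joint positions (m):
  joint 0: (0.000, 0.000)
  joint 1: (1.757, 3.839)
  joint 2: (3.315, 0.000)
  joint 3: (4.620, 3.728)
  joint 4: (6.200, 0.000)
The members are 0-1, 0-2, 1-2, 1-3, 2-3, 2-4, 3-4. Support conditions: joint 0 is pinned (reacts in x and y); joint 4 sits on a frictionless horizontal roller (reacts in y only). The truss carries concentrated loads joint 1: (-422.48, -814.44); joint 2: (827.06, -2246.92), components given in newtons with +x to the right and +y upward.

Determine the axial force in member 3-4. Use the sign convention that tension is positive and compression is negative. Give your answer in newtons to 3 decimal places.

N=5 nodes, M=7 members, R=3 reactions → 2N=10, M+R=10
member 0 (0-1): L=4.2220, (cx,cy)=(0.4162,0.9093)
member 1 (0-2): L=3.3150, (cx,cy)=(1.0000,0.0000)
member 2 (1-2): L=4.1431, (cx,cy)=(0.3760,-0.9266)
member 3 (1-3): L=2.8652, (cx,cy)=(0.9992,-0.0387)
member 4 (2-3): L=3.9498, (cx,cy)=(0.3304,0.9438)
member 5 (2-4): L=2.8850, (cx,cy)=(1.0000,0.0000)
member 6 (3-4): L=4.0490, (cx,cy)=(0.3902,-0.9207)
solve A·x = −loads:
  F[0-1] = -2079.3939 N (compression)
  F[0-2] = +1269.9346 N (tension)
  F[1-2] = +1198.9944 N (tension)
  F[1-3] = -894.4242 N (compression)
  F[2-3] = +1203.5175 N (tension)
  F[2-4] = +496.1159 N (tension)
  F[3-4] = -1271.3748 N (compression)
  Rx@0 = -404.5800 N
  Ry@0 = +1890.7777 N
  Ry@4 = +1170.5823 N

-1271.375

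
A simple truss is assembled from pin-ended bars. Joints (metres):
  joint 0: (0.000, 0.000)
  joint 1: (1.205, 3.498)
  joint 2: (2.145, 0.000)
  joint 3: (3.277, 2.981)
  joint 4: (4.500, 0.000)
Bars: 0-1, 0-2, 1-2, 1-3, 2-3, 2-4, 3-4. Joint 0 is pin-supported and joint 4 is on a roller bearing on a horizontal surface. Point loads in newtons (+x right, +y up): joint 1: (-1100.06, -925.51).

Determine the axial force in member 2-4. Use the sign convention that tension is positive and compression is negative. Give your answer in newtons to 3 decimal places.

-249.147

N=5 nodes, M=7 members, R=3 reactions → 2N=10, M+R=10
member 0 (0-1): L=3.6997, (cx,cy)=(0.3257,0.9455)
member 1 (0-2): L=2.1450, (cx,cy)=(1.0000,0.0000)
member 2 (1-2): L=3.6221, (cx,cy)=(0.2595,-0.9657)
member 3 (1-3): L=2.1355, (cx,cy)=(0.9703,-0.2421)
member 4 (2-3): L=3.1887, (cx,cy)=(0.3550,0.9349)
member 5 (2-4): L=2.3550, (cx,cy)=(1.0000,0.0000)
member 6 (3-4): L=3.2221, (cx,cy)=(0.3796,-0.9252)
solve A·x = −loads:
  F[0-1] = -1621.1902 N (compression)
  F[0-2] = -572.0398 N (compression)
  F[1-2] = +515.6012 N (tension)
  F[1-3] = +451.6679 N (tension)
  F[2-3] = -532.6287 N (compression)
  F[2-4] = -249.1467 N (compression)
  F[3-4] = +656.4037 N (tension)
  Rx@0 = +1100.0600 N
  Ry@0 = +1532.7923 N
  Ry@4 = -607.2823 N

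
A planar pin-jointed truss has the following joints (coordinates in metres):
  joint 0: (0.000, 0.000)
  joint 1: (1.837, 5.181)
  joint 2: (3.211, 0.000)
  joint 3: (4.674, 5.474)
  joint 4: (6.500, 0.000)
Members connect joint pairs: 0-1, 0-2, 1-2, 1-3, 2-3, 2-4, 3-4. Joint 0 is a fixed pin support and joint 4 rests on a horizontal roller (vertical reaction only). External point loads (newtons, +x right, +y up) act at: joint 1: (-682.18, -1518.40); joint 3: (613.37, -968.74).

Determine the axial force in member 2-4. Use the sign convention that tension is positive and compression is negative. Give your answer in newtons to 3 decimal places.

366.442

N=5 nodes, M=7 members, R=3 reactions → 2N=10, M+R=10
member 0 (0-1): L=5.4970, (cx,cy)=(0.3342,0.9425)
member 1 (0-2): L=3.2110, (cx,cy)=(1.0000,0.0000)
member 2 (1-2): L=5.3601, (cx,cy)=(0.2563,-0.9666)
member 3 (1-3): L=2.8521, (cx,cy)=(0.9947,0.1027)
member 4 (2-3): L=5.6661, (cx,cy)=(0.2582,0.9661)
member 5 (2-4): L=3.2890, (cx,cy)=(1.0000,0.0000)
member 6 (3-4): L=5.7705, (cx,cy)=(0.3164,-0.9486)
solve A·x = −loads:
  F[0-1] = -1473.3187 N (compression)
  F[0-2] = +423.5444 N (tension)
  F[1-2] = -110.9488 N (compression)
  F[1-3] = +219.4270 N (tension)
  F[2-3] = +111.0057 N (tension)
  F[2-4] = +366.4422 N (tension)
  F[3-4] = -1158.0303 N (compression)
  Rx@0 = +68.8100 N
  Ry@0 = +1388.6163 N
  Ry@4 = +1098.5237 N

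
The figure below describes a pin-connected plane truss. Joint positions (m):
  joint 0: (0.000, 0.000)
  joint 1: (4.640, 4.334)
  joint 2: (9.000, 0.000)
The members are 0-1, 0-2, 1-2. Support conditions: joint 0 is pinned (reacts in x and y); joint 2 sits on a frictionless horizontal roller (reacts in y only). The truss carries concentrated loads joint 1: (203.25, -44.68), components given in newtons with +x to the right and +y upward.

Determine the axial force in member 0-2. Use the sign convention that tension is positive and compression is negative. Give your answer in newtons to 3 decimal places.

N=3 nodes, M=3 members, R=3 reactions → 2N=6, M+R=6
member 0 (0-1): L=6.3493, (cx,cy)=(0.7308,0.6826)
member 1 (0-2): L=9.0000, (cx,cy)=(1.0000,0.0000)
member 2 (1-2): L=6.1476, (cx,cy)=(0.7092,-0.7050)
solve A·x = −loads:
  F[0-1] = +111.6779 N (tension)
  F[0-2] = +121.6365 N (tension)
  F[1-2] = -171.5079 N (compression)
  Rx@0 = -203.2500 N
  Ry@0 = -76.2312 N
  Ry@2 = +120.9112 N

121.637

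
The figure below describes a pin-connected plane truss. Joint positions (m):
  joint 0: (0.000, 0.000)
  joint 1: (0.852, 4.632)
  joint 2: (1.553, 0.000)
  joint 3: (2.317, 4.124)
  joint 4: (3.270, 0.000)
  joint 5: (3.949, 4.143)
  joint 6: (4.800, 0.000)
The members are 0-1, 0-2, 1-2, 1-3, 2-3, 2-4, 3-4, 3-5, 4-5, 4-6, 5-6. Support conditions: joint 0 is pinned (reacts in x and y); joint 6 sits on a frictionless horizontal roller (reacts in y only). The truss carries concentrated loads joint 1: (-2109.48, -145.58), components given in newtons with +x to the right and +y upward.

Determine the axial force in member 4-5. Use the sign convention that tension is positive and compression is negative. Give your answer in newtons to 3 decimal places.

N=7 nodes, M=11 members, R=3 reactions → 2N=14, M+R=14
member 0 (0-1): L=4.7097, (cx,cy)=(0.1809,0.9835)
member 1 (0-2): L=1.5530, (cx,cy)=(1.0000,0.0000)
member 2 (1-2): L=4.6847, (cx,cy)=(0.1496,-0.9887)
member 3 (1-3): L=1.5506, (cx,cy)=(0.9448,-0.3276)
member 4 (2-3): L=4.1942, (cx,cy)=(0.1822,0.9833)
member 5 (2-4): L=1.7170, (cx,cy)=(1.0000,0.0000)
member 6 (3-4): L=4.2327, (cx,cy)=(0.2252,-0.9743)
member 7 (3-5): L=1.6321, (cx,cy)=(0.9999,0.0116)
member 8 (4-5): L=4.1983, (cx,cy)=(0.1617,0.9868)
member 9 (4-6): L=1.5300, (cx,cy)=(1.0000,0.0000)
member 10 (5-6): L=4.2295, (cx,cy)=(0.2012,-0.9795)
solve A·x = −loads:
  F[0-1] = -2191.5462 N (compression)
  F[0-2] = -1713.0227 N (compression)
  F[1-2] = +1511.2316 N (tension)
  F[1-3] = +1573.7457 N (tension)
  F[2-3] = -1519.6418 N (compression)
  F[2-4] = -1210.0758 N (compression)
  F[3-4] = +2071.6583 N (tension)
  F[3-5] = +743.6865 N (tension)
  F[4-5] = -2045.3939 N (compression)
  F[4-6] = -412.8280 N (compression)
  F[5-6] = +2051.7685 N (tension)
  Rx@0 = +2109.4800 N
  Ry@0 = +2155.3878 N
  Ry@6 = -2009.8077 N

-2045.394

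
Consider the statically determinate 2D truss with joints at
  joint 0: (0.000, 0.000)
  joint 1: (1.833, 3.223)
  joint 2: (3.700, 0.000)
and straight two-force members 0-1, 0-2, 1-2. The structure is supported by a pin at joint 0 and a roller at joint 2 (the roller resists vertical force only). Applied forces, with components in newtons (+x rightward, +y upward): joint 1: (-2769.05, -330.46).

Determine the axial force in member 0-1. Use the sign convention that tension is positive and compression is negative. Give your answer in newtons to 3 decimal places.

-2966.700

N=3 nodes, M=3 members, R=3 reactions → 2N=6, M+R=6
member 0 (0-1): L=3.7078, (cx,cy)=(0.4944,0.8693)
member 1 (0-2): L=3.7000, (cx,cy)=(1.0000,0.0000)
member 2 (1-2): L=3.7247, (cx,cy)=(0.5012,-0.8653)
solve A·x = −loads:
  F[0-1] = -2966.7003 N (compression)
  F[0-2] = -1302.4138 N (compression)
  F[1-2] = +2598.3425 N (tension)
  Rx@0 = +2769.0500 N
  Ry@0 = +2578.8154 N
  Ry@2 = -2248.3554 N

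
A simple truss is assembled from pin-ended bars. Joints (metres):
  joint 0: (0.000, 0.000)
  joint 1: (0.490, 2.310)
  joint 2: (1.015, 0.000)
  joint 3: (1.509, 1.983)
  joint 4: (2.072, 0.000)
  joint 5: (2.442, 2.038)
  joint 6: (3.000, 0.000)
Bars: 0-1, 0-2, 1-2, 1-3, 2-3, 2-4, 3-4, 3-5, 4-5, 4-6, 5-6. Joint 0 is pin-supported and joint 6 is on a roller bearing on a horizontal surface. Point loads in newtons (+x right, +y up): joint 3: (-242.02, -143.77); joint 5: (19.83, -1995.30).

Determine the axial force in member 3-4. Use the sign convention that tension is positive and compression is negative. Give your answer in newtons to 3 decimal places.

442.862

N=7 nodes, M=11 members, R=3 reactions → 2N=14, M+R=14
member 0 (0-1): L=2.3614, (cx,cy)=(0.2075,0.9782)
member 1 (0-2): L=1.0150, (cx,cy)=(1.0000,0.0000)
member 2 (1-2): L=2.3689, (cx,cy)=(0.2216,-0.9751)
member 3 (1-3): L=1.0702, (cx,cy)=(0.9522,-0.3056)
member 4 (2-3): L=2.0436, (cx,cy)=(0.2417,0.9703)
member 5 (2-4): L=1.0570, (cx,cy)=(1.0000,0.0000)
member 6 (3-4): L=2.0614, (cx,cy)=(0.2731,-0.9620)
member 7 (3-5): L=0.9346, (cx,cy)=(0.9983,0.0588)
member 8 (4-5): L=2.0713, (cx,cy)=(0.1786,0.9839)
member 9 (4-6): L=0.9280, (cx,cy)=(1.0000,0.0000)
member 10 (5-6): L=2.1130, (cx,cy)=(0.2641,-0.9645)
solve A·x = −loads:
  F[0-1] = -602.1907 N (compression)
  F[0-2] = -97.2329 N (compression)
  F[1-2] = +695.9877 N (tension)
  F[1-3] = -293.2264 N (compression)
  F[2-3] = -699.4228 N (compression)
  F[2-4] = +226.0839 N (tension)
  F[3-4] = +442.8622 N (tension)
  F[3-5] = -327.7760 N (compression)
  F[4-5] = -432.9888 N (compression)
  F[4-6] = +424.3829 N (tension)
  F[5-6] = -1607.0342 N (compression)
  Rx@0 = +222.1900 N
  Ry@0 = +589.0835 N
  Ry@6 = +1549.9865 N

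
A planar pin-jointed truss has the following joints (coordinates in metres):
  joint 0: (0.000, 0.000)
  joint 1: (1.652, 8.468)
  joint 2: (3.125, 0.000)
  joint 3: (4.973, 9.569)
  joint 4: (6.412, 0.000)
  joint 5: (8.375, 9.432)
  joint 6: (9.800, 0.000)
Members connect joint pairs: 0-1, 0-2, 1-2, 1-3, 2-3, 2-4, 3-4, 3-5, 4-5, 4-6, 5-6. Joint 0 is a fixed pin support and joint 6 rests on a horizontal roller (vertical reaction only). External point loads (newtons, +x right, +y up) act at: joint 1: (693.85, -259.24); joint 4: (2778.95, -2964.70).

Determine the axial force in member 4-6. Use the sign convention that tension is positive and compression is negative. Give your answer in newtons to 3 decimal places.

N=7 nodes, M=11 members, R=3 reactions → 2N=14, M+R=14
member 0 (0-1): L=8.6276, (cx,cy)=(0.1915,0.9815)
member 1 (0-2): L=3.1250, (cx,cy)=(1.0000,0.0000)
member 2 (1-2): L=8.5952, (cx,cy)=(0.1714,-0.9852)
member 3 (1-3): L=3.4987, (cx,cy)=(0.9492,0.3147)
member 4 (2-3): L=9.7458, (cx,cy)=(0.1896,0.9819)
member 5 (2-4): L=3.2870, (cx,cy)=(1.0000,0.0000)
member 6 (3-4): L=9.6766, (cx,cy)=(0.1487,-0.9889)
member 7 (3-5): L=3.4048, (cx,cy)=(0.9992,-0.0402)
member 8 (4-5): L=9.6341, (cx,cy)=(0.2038,0.9790)
member 9 (4-6): L=3.3880, (cx,cy)=(1.0000,0.0000)
member 10 (5-6): L=9.5390, (cx,cy)=(0.1494,-0.9888)
solve A·x = −loads:
  F[0-1] = -653.0185 N (compression)
  F[0-2] = +3597.8385 N (tension)
  F[1-2] = +105.7678 N (tension)
  F[1-3] = -881.8137 N (compression)
  F[2-3] = -106.1285 N (compression)
  F[2-4] = +3636.0885 N (tension)
  F[3-4] = +423.4573 N (tension)
  F[3-5] = -920.8564 N (compression)
  F[4-5] = +2600.5049 N (tension)
  F[4-6] = +390.2440 N (tension)
  F[5-6] = -2612.3173 N (compression)
  Rx@0 = -3472.8000 N
  Ry@0 = +640.9356 N
  Ry@6 = +2583.0044 N

390.244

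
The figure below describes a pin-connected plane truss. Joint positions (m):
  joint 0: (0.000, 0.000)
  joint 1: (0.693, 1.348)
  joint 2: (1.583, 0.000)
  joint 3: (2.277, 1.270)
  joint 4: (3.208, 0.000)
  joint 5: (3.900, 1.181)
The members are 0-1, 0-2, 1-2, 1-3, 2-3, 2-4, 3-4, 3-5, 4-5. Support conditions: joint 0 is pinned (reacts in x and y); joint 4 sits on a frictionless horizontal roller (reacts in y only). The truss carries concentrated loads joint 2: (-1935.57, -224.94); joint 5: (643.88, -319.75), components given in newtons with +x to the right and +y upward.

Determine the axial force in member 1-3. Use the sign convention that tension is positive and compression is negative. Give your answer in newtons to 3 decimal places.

N=6 nodes, M=9 members, R=3 reactions → 2N=12, M+R=12
member 0 (0-1): L=1.5157, (cx,cy)=(0.4572,0.8894)
member 1 (0-2): L=1.5830, (cx,cy)=(1.0000,0.0000)
member 2 (1-2): L=1.6153, (cx,cy)=(0.5510,-0.8345)
member 3 (1-3): L=1.5859, (cx,cy)=(0.9988,-0.0492)
member 4 (2-3): L=1.4473, (cx,cy)=(0.4795,0.8775)
member 5 (2-4): L=1.6250, (cx,cy)=(1.0000,0.0000)
member 6 (3-4): L=1.5747, (cx,cy)=(0.5912,-0.8065)
member 7 (3-5): L=1.6254, (cx,cy)=(0.9985,-0.0548)
member 8 (4-5): L=1.3688, (cx,cy)=(0.5056,0.8628)
solve A·x = −loads:
  F[0-1] = +215.9655 N (tension)
  F[0-2] = -1390.4324 N (compression)
  F[1-2] = -243.9137 N (compression)
  F[1-3] = +233.4165 N (tension)
  F[2-3] = +488.2940 N (tension)
  F[2-4] = +176.5945 N (tension)
  F[3-4] = -571.8167 N (compression)
  F[3-5] = +806.5684 N (tension)
  F[4-5] = -319.4110 N (compression)
  Rx@0 = +1291.6900 N
  Ry@0 = -192.0704 N
  Ry@4 = +736.7604 N

233.417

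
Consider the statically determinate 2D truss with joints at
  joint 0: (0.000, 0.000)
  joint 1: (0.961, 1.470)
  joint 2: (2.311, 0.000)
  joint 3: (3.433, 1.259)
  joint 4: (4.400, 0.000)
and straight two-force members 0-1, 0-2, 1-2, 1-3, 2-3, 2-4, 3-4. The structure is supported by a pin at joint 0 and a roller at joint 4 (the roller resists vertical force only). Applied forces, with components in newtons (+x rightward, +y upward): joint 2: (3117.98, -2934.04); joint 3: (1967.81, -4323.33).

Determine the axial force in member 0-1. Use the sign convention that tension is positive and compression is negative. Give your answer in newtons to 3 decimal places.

N=5 nodes, M=7 members, R=3 reactions → 2N=10, M+R=10
member 0 (0-1): L=1.7563, (cx,cy)=(0.5472,0.8370)
member 1 (0-2): L=2.3110, (cx,cy)=(1.0000,0.0000)
member 2 (1-2): L=1.9958, (cx,cy)=(0.6764,-0.7365)
member 3 (1-3): L=2.4810, (cx,cy)=(0.9964,-0.0850)
member 4 (2-3): L=1.6864, (cx,cy)=(0.6653,0.7466)
member 5 (2-4): L=2.0890, (cx,cy)=(1.0000,0.0000)
member 6 (3-4): L=1.5875, (cx,cy)=(0.6091,-0.7931)
solve A·x = −loads:
  F[0-1] = -2126.7258 N (compression)
  F[0-2] = +6249.5088 N (tension)
  F[1-2] = +2768.7615 N (tension)
  F[1-3] = -3047.5644 N (compression)
  F[2-3] = +1198.5194 N (tension)
  F[2-4] = +4206.9337 N (tension)
  F[3-4] = -6906.4380 N (compression)
  Rx@0 = -5085.7900 N
  Ry@0 = +1780.0902 N
  Ry@4 = +5477.2798 N

-2126.726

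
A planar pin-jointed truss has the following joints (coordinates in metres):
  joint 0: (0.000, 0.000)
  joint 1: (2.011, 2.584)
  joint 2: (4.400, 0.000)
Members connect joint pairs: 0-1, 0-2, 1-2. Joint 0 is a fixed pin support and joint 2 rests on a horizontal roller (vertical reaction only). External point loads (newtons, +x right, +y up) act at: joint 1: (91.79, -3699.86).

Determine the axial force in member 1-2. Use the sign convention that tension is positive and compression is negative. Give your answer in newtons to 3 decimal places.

-2376.389

N=3 nodes, M=3 members, R=3 reactions → 2N=6, M+R=6
member 0 (0-1): L=3.2743, (cx,cy)=(0.6142,0.7892)
member 1 (0-2): L=4.4000, (cx,cy)=(1.0000,0.0000)
member 2 (1-2): L=3.5191, (cx,cy)=(0.6789,-0.7343)
solve A·x = −loads:
  F[0-1] = -2477.2189 N (compression)
  F[0-2] = +1613.2314 N (tension)
  F[1-2] = -2376.3893 N (compression)
  Rx@0 = -91.7900 N
  Ry@0 = +1954.9500 N
  Ry@2 = +1744.9100 N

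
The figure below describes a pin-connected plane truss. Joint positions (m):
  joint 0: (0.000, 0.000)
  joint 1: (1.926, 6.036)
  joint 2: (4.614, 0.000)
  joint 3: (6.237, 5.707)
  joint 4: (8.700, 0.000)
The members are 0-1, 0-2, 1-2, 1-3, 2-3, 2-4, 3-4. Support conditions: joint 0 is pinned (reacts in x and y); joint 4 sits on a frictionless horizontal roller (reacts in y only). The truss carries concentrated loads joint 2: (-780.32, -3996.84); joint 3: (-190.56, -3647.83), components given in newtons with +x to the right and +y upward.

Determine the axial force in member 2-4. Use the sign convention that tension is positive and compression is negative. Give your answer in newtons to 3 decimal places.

1989.483

N=5 nodes, M=7 members, R=3 reactions → 2N=10, M+R=10
member 0 (0-1): L=6.3358, (cx,cy)=(0.3040,0.9527)
member 1 (0-2): L=4.6140, (cx,cy)=(1.0000,0.0000)
member 2 (1-2): L=6.6075, (cx,cy)=(0.4068,-0.9135)
member 3 (1-3): L=4.3235, (cx,cy)=(0.9971,-0.0761)
member 4 (2-3): L=5.9333, (cx,cy)=(0.2735,0.9619)
member 5 (2-4): L=4.0860, (cx,cy)=(1.0000,0.0000)
member 6 (3-4): L=6.2158, (cx,cy)=(0.3962,-0.9181)
solve A·x = −loads:
  F[0-1] = -3185.6061 N (compression)
  F[0-2] = -2.5025 N (compression)
  F[1-2] = +3522.8082 N (tension)
  F[1-3] = -2408.4827 N (compression)
  F[2-3] = +809.5909 N (tension)
  F[2-4] = +1989.4830 N (tension)
  F[3-4] = -5020.8025 N (compression)
  Rx@0 = +970.8800 N
  Ry@0 = +3034.8528 N
  Ry@4 = +4609.8172 N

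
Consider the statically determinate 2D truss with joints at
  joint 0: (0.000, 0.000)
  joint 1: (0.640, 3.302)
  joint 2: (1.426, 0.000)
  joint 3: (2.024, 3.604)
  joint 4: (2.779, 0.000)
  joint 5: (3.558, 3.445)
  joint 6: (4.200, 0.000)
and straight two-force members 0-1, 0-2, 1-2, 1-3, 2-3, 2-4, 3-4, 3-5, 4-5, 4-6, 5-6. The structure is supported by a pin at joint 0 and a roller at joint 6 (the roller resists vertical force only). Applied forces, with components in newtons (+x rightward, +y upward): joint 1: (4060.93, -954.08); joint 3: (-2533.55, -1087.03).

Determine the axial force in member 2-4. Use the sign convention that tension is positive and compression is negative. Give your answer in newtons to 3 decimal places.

1019.089

N=7 nodes, M=11 members, R=3 reactions → 2N=14, M+R=14
member 0 (0-1): L=3.3635, (cx,cy)=(0.1903,0.9817)
member 1 (0-2): L=1.4260, (cx,cy)=(1.0000,0.0000)
member 2 (1-2): L=3.3943, (cx,cy)=(0.2316,-0.9728)
member 3 (1-3): L=1.4166, (cx,cy)=(0.9770,0.2132)
member 4 (2-3): L=3.6533, (cx,cy)=(0.1637,0.9865)
member 5 (2-4): L=1.3530, (cx,cy)=(1.0000,0.0000)
member 6 (3-4): L=3.6822, (cx,cy)=(0.2050,-0.9788)
member 7 (3-5): L=1.5422, (cx,cy)=(0.9947,-0.1031)
member 8 (4-5): L=3.5320, (cx,cy)=(0.2206,0.9754)
member 9 (4-6): L=1.4210, (cx,cy)=(1.0000,0.0000)
member 10 (5-6): L=3.5043, (cx,cy)=(0.1832,-0.9831)
solve A·x = −loads:
  F[0-1] = -359.8181 N (compression)
  F[0-2] = +1595.8465 N (tension)
  F[1-2] = -1467.6361 N (compression)
  F[1-3] = -3878.7097 N (compression)
  F[2-3] = +1447.2647 N (tension)
  F[2-4] = +1019.0888 N (tension)
  F[3-4] = -1652.4639 N (compression)
  F[3-5] = -683.9144 N (compression)
  F[4-5] = +1658.1897 N (tension)
  F[4-6] = +314.5457 N (tension)
  F[5-6] = -1716.9246 N (compression)
  Rx@0 = -1527.3800 N
  Ry@0 = +353.2441 N
  Ry@6 = +1687.8659 N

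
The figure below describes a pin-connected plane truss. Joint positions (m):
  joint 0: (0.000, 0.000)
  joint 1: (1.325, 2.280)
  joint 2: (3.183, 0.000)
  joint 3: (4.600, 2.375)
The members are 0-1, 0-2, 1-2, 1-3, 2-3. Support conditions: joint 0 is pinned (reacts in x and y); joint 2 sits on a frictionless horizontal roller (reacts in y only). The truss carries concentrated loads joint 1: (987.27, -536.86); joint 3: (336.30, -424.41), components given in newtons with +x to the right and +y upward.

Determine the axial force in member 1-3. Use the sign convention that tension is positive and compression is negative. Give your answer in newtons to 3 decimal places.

N=4 nodes, M=5 members, R=3 reactions → 2N=8, M+R=8
member 0 (0-1): L=2.6370, (cx,cy)=(0.5025,0.8646)
member 1 (0-2): L=3.1830, (cx,cy)=(1.0000,0.0000)
member 2 (1-2): L=2.9412, (cx,cy)=(0.6317,-0.7752)
member 3 (1-3): L=3.2764, (cx,cy)=(0.9996,0.0290)
member 4 (2-3): L=2.7656, (cx,cy)=(0.5124,0.8588)
solve A·x = −loads:
  F[0-1] = +964.2300 N (tension)
  F[0-2] = +839.0871 N (tension)
  F[1-2] = -1745.5341 N (compression)
  F[1-3] = +600.1511 N (tension)
  F[2-3] = -514.4724 N (compression)
  Rx@0 = -1323.5700 N
  Ry@0 = -833.6762 N
  Ry@2 = +1794.9462 N

600.151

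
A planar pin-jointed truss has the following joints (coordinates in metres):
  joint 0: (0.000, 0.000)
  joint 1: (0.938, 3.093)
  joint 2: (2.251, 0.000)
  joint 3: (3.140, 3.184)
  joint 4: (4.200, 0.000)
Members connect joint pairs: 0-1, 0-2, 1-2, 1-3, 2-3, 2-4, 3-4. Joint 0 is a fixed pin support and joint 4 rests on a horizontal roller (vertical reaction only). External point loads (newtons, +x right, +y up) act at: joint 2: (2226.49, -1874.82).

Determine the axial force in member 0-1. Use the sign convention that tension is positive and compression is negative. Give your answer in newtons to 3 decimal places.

N=5 nodes, M=7 members, R=3 reactions → 2N=10, M+R=10
member 0 (0-1): L=3.2321, (cx,cy)=(0.2902,0.9570)
member 1 (0-2): L=2.2510, (cx,cy)=(1.0000,0.0000)
member 2 (1-2): L=3.3602, (cx,cy)=(0.3908,-0.9205)
member 3 (1-3): L=2.2039, (cx,cy)=(0.9991,0.0413)
member 4 (2-3): L=3.3058, (cx,cy)=(0.2689,0.9632)
member 5 (2-4): L=1.9490, (cx,cy)=(1.0000,0.0000)
member 6 (3-4): L=3.3558, (cx,cy)=(0.3159,-0.9488)
solve A·x = −loads:
  F[0-1] = -909.1331 N (compression)
  F[0-2] = +2490.3327 N (tension)
  F[1-2] = +917.2145 N (tension)
  F[1-3] = -622.7810 N (compression)
  F[2-3] = +1069.9443 N (tension)
  F[2-4] = +334.5173 N (tension)
  F[3-4] = -1059.0342 N (compression)
  Rx@0 = -2226.4900 N
  Ry@0 = +870.0058 N
  Ry@4 = +1004.8142 N

-909.133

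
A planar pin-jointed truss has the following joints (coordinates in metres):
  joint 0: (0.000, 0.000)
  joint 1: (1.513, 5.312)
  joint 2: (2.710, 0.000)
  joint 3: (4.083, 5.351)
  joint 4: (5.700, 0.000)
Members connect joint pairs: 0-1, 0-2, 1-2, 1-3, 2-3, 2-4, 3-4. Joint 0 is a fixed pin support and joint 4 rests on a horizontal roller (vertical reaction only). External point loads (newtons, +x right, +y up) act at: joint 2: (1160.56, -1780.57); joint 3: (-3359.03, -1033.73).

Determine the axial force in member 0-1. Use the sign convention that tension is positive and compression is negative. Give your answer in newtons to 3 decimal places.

-4554.862

N=5 nodes, M=7 members, R=3 reactions → 2N=10, M+R=10
member 0 (0-1): L=5.5233, (cx,cy)=(0.2739,0.9617)
member 1 (0-2): L=2.7100, (cx,cy)=(1.0000,0.0000)
member 2 (1-2): L=5.4452, (cx,cy)=(0.2198,-0.9755)
member 3 (1-3): L=2.5703, (cx,cy)=(0.9999,0.0152)
member 4 (2-3): L=5.5243, (cx,cy)=(0.2485,0.9686)
member 5 (2-4): L=2.9900, (cx,cy)=(1.0000,0.0000)
member 6 (3-4): L=5.5900, (cx,cy)=(0.2893,-0.9572)
solve A·x = −loads:
  F[0-1] = -4554.8619 N (compression)
  F[0-2] = -950.7479 N (compression)
  F[1-2] = +4455.8302 N (tension)
  F[1-3] = -2227.4895 N (compression)
  F[2-3] = -2649.3971 N (compression)
  F[2-4] = -473.3251 N (compression)
  F[3-4] = +1636.2884 N (tension)
  Rx@0 = +2198.4700 N
  Ry@0 = +4380.6343 N
  Ry@4 = -1566.3343 N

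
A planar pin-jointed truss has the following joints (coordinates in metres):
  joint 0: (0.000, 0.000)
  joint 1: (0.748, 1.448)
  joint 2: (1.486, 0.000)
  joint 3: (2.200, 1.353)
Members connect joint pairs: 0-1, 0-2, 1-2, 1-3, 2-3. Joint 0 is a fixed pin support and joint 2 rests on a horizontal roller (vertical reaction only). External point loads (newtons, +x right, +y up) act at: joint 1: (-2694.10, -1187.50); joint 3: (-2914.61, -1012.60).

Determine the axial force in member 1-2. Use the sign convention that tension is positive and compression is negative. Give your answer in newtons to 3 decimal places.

N=4 nodes, M=5 members, R=3 reactions → 2N=8, M+R=8
member 0 (0-1): L=1.6298, (cx,cy)=(0.4590,0.8885)
member 1 (0-2): L=1.4860, (cx,cy)=(1.0000,0.0000)
member 2 (1-2): L=1.6252, (cx,cy)=(0.4541,-0.8910)
member 3 (1-3): L=1.4551, (cx,cy)=(0.9979,-0.0653)
member 4 (2-3): L=1.5298, (cx,cy)=(0.4667,0.8844)
solve A·x = −loads:
  F[0-1] = -6057.8677 N (compression)
  F[0-2] = -2828.4184 N (compression)
  F[1-2] = +4877.0181 N (tension)
  F[1-3] = -2305.7242 N (compression)
  F[2-3] = -1315.1574 N (compression)
  Rx@0 = +5608.7100 N
  Ry@0 = +5382.1687 N
  Ry@2 = -3182.0687 N

4877.018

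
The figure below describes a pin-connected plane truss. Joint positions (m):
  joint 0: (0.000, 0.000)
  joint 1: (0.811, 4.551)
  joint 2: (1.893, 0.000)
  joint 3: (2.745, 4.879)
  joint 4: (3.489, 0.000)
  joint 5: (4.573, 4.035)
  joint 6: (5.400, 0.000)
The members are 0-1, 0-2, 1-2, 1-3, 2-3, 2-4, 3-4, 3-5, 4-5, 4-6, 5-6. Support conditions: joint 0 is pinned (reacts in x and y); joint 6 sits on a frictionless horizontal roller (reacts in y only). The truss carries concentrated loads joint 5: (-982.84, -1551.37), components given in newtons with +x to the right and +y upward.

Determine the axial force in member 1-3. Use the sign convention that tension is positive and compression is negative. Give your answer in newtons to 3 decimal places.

N=7 nodes, M=11 members, R=3 reactions → 2N=14, M+R=14
member 0 (0-1): L=4.6227, (cx,cy)=(0.1754,0.9845)
member 1 (0-2): L=1.8930, (cx,cy)=(1.0000,0.0000)
member 2 (1-2): L=4.6779, (cx,cy)=(0.2313,-0.9729)
member 3 (1-3): L=1.9616, (cx,cy)=(0.9859,0.1672)
member 4 (2-3): L=4.9528, (cx,cy)=(0.1720,0.9851)
member 5 (2-4): L=1.5960, (cx,cy)=(1.0000,0.0000)
member 6 (3-4): L=4.9354, (cx,cy)=(0.1507,-0.9886)
member 7 (3-5): L=2.0134, (cx,cy)=(0.9079,-0.4192)
member 8 (4-5): L=4.1781, (cx,cy)=(0.2594,0.9658)
member 9 (4-6): L=1.9110, (cx,cy)=(1.0000,0.0000)
member 10 (5-6): L=4.1189, (cx,cy)=(0.2008,-0.9796)
solve A·x = −loads:
  F[0-1] = -987.3020 N (compression)
  F[0-2] = -809.6290 N (compression)
  F[1-2] = +931.3348 N (tension)
  F[1-3] = -394.1807 N (compression)
  F[2-3] = -919.7901 N (compression)
  F[2-4] = -435.9839 N (compression)
  F[3-4] = +1332.4429 N (tension)
  F[3-5] = -823.5683 N (compression)
  F[4-5] = -1363.9215 N (compression)
  F[4-6] = +118.7479 N (tension)
  F[5-6] = -591.4246 N (compression)
  Rx@0 = +982.8400 N
  Ry@0 = +971.9893 N
  Ry@6 = +579.3807 N

-394.181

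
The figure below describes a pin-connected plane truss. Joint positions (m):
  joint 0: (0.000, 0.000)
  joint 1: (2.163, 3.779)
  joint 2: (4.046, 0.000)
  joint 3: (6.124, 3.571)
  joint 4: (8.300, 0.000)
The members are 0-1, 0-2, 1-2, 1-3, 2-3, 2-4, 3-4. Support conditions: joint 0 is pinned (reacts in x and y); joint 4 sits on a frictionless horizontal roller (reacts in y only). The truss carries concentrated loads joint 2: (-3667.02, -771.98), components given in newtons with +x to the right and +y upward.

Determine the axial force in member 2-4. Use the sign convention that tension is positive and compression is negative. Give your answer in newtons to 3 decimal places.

229.310

N=5 nodes, M=7 members, R=3 reactions → 2N=10, M+R=10
member 0 (0-1): L=4.3542, (cx,cy)=(0.4968,0.8679)
member 1 (0-2): L=4.0460, (cx,cy)=(1.0000,0.0000)
member 2 (1-2): L=4.2221, (cx,cy)=(0.4460,-0.8950)
member 3 (1-3): L=3.9665, (cx,cy)=(0.9986,-0.0524)
member 4 (2-3): L=4.1316, (cx,cy)=(0.5030,0.8643)
member 5 (2-4): L=4.2540, (cx,cy)=(1.0000,0.0000)
member 6 (3-4): L=4.1817, (cx,cy)=(0.5204,-0.8539)
solve A·x = −loads:
  F[0-1] = -455.8909 N (compression)
  F[0-2] = -3440.5529 N (compression)
  F[1-2] = +467.5821 N (tension)
  F[1-3] = -435.5994 N (compression)
  F[2-3] = +408.9652 N (tension)
  F[2-4] = +229.3099 N (tension)
  F[3-4] = -440.6785 N (compression)
  Rx@0 = +3667.0200 N
  Ry@0 = +395.6630 N
  Ry@4 = +376.3170 N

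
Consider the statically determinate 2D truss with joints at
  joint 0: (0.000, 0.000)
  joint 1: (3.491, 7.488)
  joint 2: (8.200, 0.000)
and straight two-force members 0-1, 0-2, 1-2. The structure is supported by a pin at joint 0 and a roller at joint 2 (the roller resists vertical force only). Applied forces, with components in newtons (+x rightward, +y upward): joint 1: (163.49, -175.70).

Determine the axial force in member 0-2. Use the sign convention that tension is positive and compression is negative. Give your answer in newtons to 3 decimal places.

N=3 nodes, M=3 members, R=3 reactions → 2N=6, M+R=6
member 0 (0-1): L=8.2618, (cx,cy)=(0.4225,0.9063)
member 1 (0-2): L=8.2000, (cx,cy)=(1.0000,0.0000)
member 2 (1-2): L=8.8456, (cx,cy)=(0.5324,-0.8465)
solve A·x = −loads:
  F[0-1] = +53.3964 N (tension)
  F[0-2] = +140.9275 N (tension)
  F[1-2] = -264.7249 N (compression)
  Rx@0 = -163.4900 N
  Ry@0 = -48.3953 N
  Ry@2 = +224.0953 N

140.927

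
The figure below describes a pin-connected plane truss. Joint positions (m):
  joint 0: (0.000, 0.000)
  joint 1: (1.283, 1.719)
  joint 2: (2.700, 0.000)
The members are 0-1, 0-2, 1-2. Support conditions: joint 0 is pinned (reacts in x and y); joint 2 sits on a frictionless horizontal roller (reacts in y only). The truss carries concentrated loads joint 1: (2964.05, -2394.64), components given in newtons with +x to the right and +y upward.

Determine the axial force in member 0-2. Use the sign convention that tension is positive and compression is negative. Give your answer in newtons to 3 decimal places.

2493.565

N=3 nodes, M=3 members, R=3 reactions → 2N=6, M+R=6
member 0 (0-1): L=2.1450, (cx,cy)=(0.5981,0.8014)
member 1 (0-2): L=2.7000, (cx,cy)=(1.0000,0.0000)
member 2 (1-2): L=2.2277, (cx,cy)=(0.6361,-0.7716)
solve A·x = −loads:
  F[0-1] = +786.5886 N (tension)
  F[0-2] = +2493.5650 N (tension)
  F[1-2] = -3920.2739 N (compression)
  Rx@0 = -2964.0500 N
  Ry@0 = -630.3693 N
  Ry@2 = +3025.0093 N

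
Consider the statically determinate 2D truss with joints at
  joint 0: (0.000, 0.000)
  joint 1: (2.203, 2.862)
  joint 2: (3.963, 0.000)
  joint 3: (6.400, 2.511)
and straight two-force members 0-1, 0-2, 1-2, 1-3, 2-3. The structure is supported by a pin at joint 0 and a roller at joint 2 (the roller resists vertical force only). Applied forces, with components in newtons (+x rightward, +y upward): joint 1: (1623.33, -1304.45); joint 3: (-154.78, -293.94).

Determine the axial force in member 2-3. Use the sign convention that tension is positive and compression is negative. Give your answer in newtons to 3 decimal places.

N=4 nodes, M=5 members, R=3 reactions → 2N=8, M+R=8
member 0 (0-1): L=3.6117, (cx,cy)=(0.6100,0.7924)
member 1 (0-2): L=3.9630, (cx,cy)=(1.0000,0.0000)
member 2 (1-2): L=3.3599, (cx,cy)=(0.5238,-0.8518)
member 3 (1-3): L=4.2117, (cx,cy)=(0.9965,-0.0833)
member 4 (2-3): L=3.4992, (cx,cy)=(0.6965,0.7176)
solve A·x = −loads:
  F[0-1] = +852.7013 N (tension)
  F[0-2] = +948.4321 N (tension)
  F[1-2] = -2336.4618 N (compression)
  F[1-3] = +121.1220 N (tension)
  F[2-3] = -395.5477 N (compression)
  Rx@0 = -1468.5500 N
  Ry@0 = -675.7047 N
  Ry@2 = +2274.0947 N

-395.548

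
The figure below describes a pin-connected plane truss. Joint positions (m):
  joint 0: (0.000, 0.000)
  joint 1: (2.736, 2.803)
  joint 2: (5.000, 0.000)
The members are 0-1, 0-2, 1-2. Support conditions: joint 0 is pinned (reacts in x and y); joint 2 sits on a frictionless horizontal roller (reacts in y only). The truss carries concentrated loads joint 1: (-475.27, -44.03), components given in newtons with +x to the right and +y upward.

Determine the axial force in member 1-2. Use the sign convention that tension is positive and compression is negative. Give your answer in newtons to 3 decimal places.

311.521

N=3 nodes, M=3 members, R=3 reactions → 2N=6, M+R=6
member 0 (0-1): L=3.9170, (cx,cy)=(0.6985,0.7156)
member 1 (0-2): L=5.0000, (cx,cy)=(1.0000,0.0000)
member 2 (1-2): L=3.6031, (cx,cy)=(0.6283,-0.7779)
solve A·x = −loads:
  F[0-1] = -400.1818 N (compression)
  F[0-2] = -195.7420 N (compression)
  F[1-2] = +311.5207 N (tension)
  Rx@0 = +475.2700 N
  Ry@0 = +286.3731 N
  Ry@2 = -242.3431 N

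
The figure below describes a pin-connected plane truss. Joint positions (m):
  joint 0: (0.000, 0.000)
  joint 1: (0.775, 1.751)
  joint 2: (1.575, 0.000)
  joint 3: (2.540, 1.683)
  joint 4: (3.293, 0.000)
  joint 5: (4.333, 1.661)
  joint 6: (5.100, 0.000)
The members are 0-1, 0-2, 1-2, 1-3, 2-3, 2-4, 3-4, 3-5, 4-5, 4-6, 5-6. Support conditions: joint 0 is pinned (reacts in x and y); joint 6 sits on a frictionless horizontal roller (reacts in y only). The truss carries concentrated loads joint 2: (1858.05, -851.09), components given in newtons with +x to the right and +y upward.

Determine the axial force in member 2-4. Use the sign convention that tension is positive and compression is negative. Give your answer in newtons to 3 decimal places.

399.799

N=7 nodes, M=11 members, R=3 reactions → 2N=14, M+R=14
member 0 (0-1): L=1.9148, (cx,cy)=(0.4047,0.9144)
member 1 (0-2): L=1.5750, (cx,cy)=(1.0000,0.0000)
member 2 (1-2): L=1.9251, (cx,cy)=(0.4156,-0.9096)
member 3 (1-3): L=1.7663, (cx,cy)=(0.9993,-0.0385)
member 4 (2-3): L=1.9400, (cx,cy)=(0.4974,0.8675)
member 5 (2-4): L=1.7180, (cx,cy)=(1.0000,0.0000)
member 6 (3-4): L=1.8438, (cx,cy)=(0.4084,-0.9128)
member 7 (3-5): L=1.7931, (cx,cy)=(0.9999,-0.0123)
member 8 (4-5): L=1.9597, (cx,cy)=(0.5307,0.8476)
member 9 (4-6): L=1.8070, (cx,cy)=(1.0000,0.0000)
member 10 (5-6): L=1.8295, (cx,cy)=(0.4192,-0.9079)
solve A·x = −loads:
  F[0-1] = -643.2971 N (compression)
  F[0-2] = +2118.4134 N (tension)
  F[1-2] = +669.5560 N (tension)
  F[1-3] = -539.0060 N (compression)
  F[2-3] = +279.0574 N (tension)
  F[2-4] = +399.7990 N (tension)
  F[3-4] = -284.1304 N (compression)
  F[3-5] = -283.7810 N (compression)
  F[4-5] = +305.9989 N (tension)
  F[4-6] = +121.3701 N (tension)
  F[5-6] = -289.5061 N (compression)
  Rx@0 = -1858.0500 N
  Ry@0 = +588.2534 N
  Ry@6 = +262.8366 N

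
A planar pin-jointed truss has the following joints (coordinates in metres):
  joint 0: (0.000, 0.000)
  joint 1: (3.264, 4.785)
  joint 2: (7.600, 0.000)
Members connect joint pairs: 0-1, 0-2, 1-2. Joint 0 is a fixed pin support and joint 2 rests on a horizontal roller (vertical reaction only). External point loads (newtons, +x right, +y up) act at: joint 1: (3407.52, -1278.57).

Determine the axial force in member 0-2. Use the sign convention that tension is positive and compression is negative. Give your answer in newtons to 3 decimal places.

2441.666

N=3 nodes, M=3 members, R=3 reactions → 2N=6, M+R=6
member 0 (0-1): L=5.7922, (cx,cy)=(0.5635,0.8261)
member 1 (0-2): L=7.6000, (cx,cy)=(1.0000,0.0000)
member 2 (1-2): L=6.4573, (cx,cy)=(0.6715,-0.7410)
solve A·x = −loads:
  F[0-1] = +1713.9851 N (tension)
  F[0-2] = +2441.6661 N (tension)
  F[1-2] = -3636.2190 N (compression)
  Rx@0 = -3407.5200 N
  Ry@0 = -1415.9347 N
  Ry@2 = +2694.5047 N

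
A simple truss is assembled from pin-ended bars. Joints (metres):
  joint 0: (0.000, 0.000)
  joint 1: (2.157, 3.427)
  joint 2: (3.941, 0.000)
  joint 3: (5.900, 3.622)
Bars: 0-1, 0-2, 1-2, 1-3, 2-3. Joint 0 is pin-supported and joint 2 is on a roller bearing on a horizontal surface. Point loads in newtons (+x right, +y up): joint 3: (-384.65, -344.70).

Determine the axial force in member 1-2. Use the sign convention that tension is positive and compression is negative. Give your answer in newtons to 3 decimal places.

193.397

N=4 nodes, M=5 members, R=3 reactions → 2N=8, M+R=8
member 0 (0-1): L=4.0493, (cx,cy)=(0.5327,0.8463)
member 1 (0-2): L=3.9410, (cx,cy)=(1.0000,0.0000)
member 2 (1-2): L=3.8635, (cx,cy)=(0.4618,-0.8870)
member 3 (1-3): L=3.7481, (cx,cy)=(0.9986,0.0520)
member 4 (2-3): L=4.1178, (cx,cy)=(0.4757,0.8796)
solve A·x = −loads:
  F[0-1] = -215.2517 N (compression)
  F[0-2] = -269.9893 N (compression)
  F[1-2] = +193.3970 N (tension)
  F[1-3] = -204.2388 N (compression)
  F[2-3] = -379.8073 N (compression)
  Rx@0 = +384.6500 N
  Ry@0 = +182.1708 N
  Ry@2 = +162.5292 N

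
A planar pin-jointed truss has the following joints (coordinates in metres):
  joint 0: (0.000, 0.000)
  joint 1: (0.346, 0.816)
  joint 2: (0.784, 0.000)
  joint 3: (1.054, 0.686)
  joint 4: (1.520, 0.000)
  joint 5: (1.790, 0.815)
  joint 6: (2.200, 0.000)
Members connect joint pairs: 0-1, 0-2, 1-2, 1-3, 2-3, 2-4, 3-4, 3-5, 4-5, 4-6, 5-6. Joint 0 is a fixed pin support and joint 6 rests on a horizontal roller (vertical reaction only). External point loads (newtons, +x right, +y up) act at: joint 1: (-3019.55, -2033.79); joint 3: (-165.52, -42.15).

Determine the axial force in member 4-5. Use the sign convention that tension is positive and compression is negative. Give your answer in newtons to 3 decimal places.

N=7 nodes, M=11 members, R=3 reactions → 2N=14, M+R=14
member 0 (0-1): L=0.8863, (cx,cy)=(0.3904,0.9207)
member 1 (0-2): L=0.7840, (cx,cy)=(1.0000,0.0000)
member 2 (1-2): L=0.9261, (cx,cy)=(0.4729,-0.8811)
member 3 (1-3): L=0.7198, (cx,cy)=(0.9836,-0.1806)
member 4 (2-3): L=0.7372, (cx,cy)=(0.3662,0.9305)
member 5 (2-4): L=0.7360, (cx,cy)=(1.0000,0.0000)
member 6 (3-4): L=0.8293, (cx,cy)=(0.5619,-0.8272)
member 7 (3-5): L=0.7472, (cx,cy)=(0.9850,0.1726)
member 8 (4-5): L=0.8586, (cx,cy)=(0.3145,0.9493)
member 9 (4-6): L=0.6800, (cx,cy)=(1.0000,0.0000)
member 10 (5-6): L=0.9123, (cx,cy)=(0.4494,-0.8933)
solve A·x = −loads:
  F[0-1] = -3158.0512 N (compression)
  F[0-2] = -1952.2426 N (compression)
  F[1-2] = +686.9541 N (tension)
  F[1-3] = +1486.2727 N (tension)
  F[2-3] = -650.4654 N (compression)
  F[2-4] = -1389.1279 N (compression)
  F[3-4] = +1161.3176 N (tension)
  F[3-5] = +747.7953 N (tension)
  F[4-5] = -1011.9805 N (compression)
  F[4-6] = -418.3194 N (compression)
  F[5-6] = +930.8305 N (tension)
  Rx@0 = +3185.0700 N
  Ry@0 = +2907.4773 N
  Ry@6 = -831.5373 N

-1011.980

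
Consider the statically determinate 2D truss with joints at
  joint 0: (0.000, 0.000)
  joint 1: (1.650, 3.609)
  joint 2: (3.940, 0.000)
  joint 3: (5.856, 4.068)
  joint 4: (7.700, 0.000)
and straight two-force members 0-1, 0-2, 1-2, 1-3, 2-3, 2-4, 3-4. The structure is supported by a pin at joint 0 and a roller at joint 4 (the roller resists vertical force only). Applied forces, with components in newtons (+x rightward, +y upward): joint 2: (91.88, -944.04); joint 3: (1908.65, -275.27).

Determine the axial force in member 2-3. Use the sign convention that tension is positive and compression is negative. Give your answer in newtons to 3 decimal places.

N=5 nodes, M=7 members, R=3 reactions → 2N=10, M+R=10
member 0 (0-1): L=3.9683, (cx,cy)=(0.4158,0.9095)
member 1 (0-2): L=3.9400, (cx,cy)=(1.0000,0.0000)
member 2 (1-2): L=4.2742, (cx,cy)=(0.5358,-0.8444)
member 3 (1-3): L=4.2310, (cx,cy)=(0.9941,0.1085)
member 4 (2-3): L=4.4966, (cx,cy)=(0.4261,0.9047)
member 5 (2-4): L=3.7600, (cx,cy)=(1.0000,0.0000)
member 6 (3-4): L=4.4664, (cx,cy)=(0.4129,-0.9108)
solve A·x = −loads:
  F[0-1] = +529.3861 N (tension)
  F[0-2] = +1780.4136 N (tension)
  F[1-2] = -506.6646 N (compression)
  F[1-3] = +494.4905 N (tension)
  F[2-3] = +1516.3960 N (tension)
  F[2-4] = +770.9464 N (tension)
  F[3-4] = -1867.3399 N (compression)
  Rx@0 = -2000.5300 N
  Ry@0 = -481.4545 N
  Ry@4 = +1700.7645 N

1516.396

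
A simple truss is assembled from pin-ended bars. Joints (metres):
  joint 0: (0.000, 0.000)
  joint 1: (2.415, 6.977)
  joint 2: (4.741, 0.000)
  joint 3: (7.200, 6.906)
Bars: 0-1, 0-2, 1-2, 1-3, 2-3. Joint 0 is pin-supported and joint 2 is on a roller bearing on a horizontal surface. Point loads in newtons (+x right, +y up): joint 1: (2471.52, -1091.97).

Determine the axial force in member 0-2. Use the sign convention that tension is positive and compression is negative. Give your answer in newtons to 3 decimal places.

1398.000

N=4 nodes, M=5 members, R=3 reactions → 2N=8, M+R=8
member 0 (0-1): L=7.3831, (cx,cy)=(0.3271,0.9450)
member 1 (0-2): L=4.7410, (cx,cy)=(1.0000,0.0000)
member 2 (1-2): L=7.3545, (cx,cy)=(0.3163,-0.9487)
member 3 (1-3): L=4.7855, (cx,cy)=(0.9999,-0.0148)
member 4 (2-3): L=7.3307, (cx,cy)=(0.3354,0.9421)
solve A·x = −loads:
  F[0-1] = +3281.9666 N (tension)
  F[0-2] = +1397.9999 N (tension)
  F[1-2] = -4420.2936 N (compression)
  F[1-3] = -0.0000 N (compression)
  F[2-3] = +0.0000 N (tension)
  Rx@0 = -2471.5200 N
  Ry@0 = -3101.4286 N
  Ry@2 = +4193.3986 N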